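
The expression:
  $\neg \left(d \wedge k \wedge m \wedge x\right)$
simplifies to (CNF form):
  $\neg d \vee \neg k \vee \neg m \vee \neg x$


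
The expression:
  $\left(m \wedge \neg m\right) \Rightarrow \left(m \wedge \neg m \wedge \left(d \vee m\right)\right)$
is always true.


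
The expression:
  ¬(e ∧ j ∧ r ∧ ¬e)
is always true.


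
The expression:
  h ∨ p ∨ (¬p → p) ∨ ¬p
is always true.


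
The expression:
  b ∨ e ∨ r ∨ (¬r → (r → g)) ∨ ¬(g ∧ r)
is always true.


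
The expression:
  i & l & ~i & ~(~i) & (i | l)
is never true.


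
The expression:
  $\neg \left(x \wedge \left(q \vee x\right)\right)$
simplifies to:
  $\neg x$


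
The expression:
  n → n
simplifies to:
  True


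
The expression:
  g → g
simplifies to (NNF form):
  True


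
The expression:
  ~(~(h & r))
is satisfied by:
  {r: True, h: True}


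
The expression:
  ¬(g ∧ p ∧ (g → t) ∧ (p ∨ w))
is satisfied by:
  {p: False, t: False, g: False}
  {g: True, p: False, t: False}
  {t: True, p: False, g: False}
  {g: True, t: True, p: False}
  {p: True, g: False, t: False}
  {g: True, p: True, t: False}
  {t: True, p: True, g: False}


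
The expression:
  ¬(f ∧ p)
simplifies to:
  ¬f ∨ ¬p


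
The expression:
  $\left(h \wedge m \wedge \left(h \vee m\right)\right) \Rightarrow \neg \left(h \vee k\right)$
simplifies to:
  $\neg h \vee \neg m$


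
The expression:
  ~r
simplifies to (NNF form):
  ~r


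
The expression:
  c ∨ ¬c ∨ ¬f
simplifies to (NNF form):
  True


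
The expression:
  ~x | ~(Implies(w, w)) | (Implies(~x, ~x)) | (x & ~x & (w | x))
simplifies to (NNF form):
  True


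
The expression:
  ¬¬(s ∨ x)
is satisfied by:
  {x: True, s: True}
  {x: True, s: False}
  {s: True, x: False}


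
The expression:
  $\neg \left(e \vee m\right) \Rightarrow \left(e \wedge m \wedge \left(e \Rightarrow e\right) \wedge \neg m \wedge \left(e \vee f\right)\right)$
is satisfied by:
  {m: True, e: True}
  {m: True, e: False}
  {e: True, m: False}


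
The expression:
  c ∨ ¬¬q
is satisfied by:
  {q: True, c: True}
  {q: True, c: False}
  {c: True, q: False}


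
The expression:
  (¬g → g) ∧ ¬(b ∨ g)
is never true.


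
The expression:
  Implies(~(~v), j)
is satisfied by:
  {j: True, v: False}
  {v: False, j: False}
  {v: True, j: True}


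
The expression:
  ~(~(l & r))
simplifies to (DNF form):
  l & r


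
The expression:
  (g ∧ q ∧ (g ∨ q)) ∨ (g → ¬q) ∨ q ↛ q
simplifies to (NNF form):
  True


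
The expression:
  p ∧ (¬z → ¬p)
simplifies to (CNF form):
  p ∧ z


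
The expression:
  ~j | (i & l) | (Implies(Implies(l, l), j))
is always true.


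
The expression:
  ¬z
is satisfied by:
  {z: False}


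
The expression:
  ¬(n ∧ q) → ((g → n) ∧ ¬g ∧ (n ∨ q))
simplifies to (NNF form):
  (n ∧ q) ∨ (n ∧ ¬g) ∨ (q ∧ ¬g)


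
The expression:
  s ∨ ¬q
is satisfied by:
  {s: True, q: False}
  {q: False, s: False}
  {q: True, s: True}


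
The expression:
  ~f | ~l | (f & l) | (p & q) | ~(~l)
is always true.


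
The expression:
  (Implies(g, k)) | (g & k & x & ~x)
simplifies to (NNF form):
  k | ~g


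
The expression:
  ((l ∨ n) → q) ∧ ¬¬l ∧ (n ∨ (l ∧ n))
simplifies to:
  l ∧ n ∧ q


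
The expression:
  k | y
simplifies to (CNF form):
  k | y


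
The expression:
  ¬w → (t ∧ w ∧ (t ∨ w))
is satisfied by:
  {w: True}


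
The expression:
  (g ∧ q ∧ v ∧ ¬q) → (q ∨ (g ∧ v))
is always true.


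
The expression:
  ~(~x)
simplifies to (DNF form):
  x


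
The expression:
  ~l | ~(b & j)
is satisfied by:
  {l: False, b: False, j: False}
  {j: True, l: False, b: False}
  {b: True, l: False, j: False}
  {j: True, b: True, l: False}
  {l: True, j: False, b: False}
  {j: True, l: True, b: False}
  {b: True, l: True, j: False}


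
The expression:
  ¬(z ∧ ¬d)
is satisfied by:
  {d: True, z: False}
  {z: False, d: False}
  {z: True, d: True}


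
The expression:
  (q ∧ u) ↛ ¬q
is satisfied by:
  {u: True, q: True}


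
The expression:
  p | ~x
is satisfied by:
  {p: True, x: False}
  {x: False, p: False}
  {x: True, p: True}


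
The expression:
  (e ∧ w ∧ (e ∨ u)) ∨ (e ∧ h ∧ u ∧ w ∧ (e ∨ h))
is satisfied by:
  {e: True, w: True}


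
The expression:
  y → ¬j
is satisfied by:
  {y: False, j: False}
  {j: True, y: False}
  {y: True, j: False}


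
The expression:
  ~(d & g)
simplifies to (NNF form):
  ~d | ~g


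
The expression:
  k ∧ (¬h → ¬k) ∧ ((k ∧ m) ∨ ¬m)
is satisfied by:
  {h: True, k: True}


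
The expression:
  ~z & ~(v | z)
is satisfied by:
  {v: False, z: False}


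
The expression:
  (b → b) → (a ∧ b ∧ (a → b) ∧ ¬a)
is never true.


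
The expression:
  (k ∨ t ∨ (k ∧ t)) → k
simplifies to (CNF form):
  k ∨ ¬t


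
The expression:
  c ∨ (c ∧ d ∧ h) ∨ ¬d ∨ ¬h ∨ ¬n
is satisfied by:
  {c: True, h: False, d: False, n: False}
  {n: False, h: False, c: False, d: False}
  {n: True, c: True, h: False, d: False}
  {n: True, h: False, c: False, d: False}
  {d: True, c: True, n: False, h: False}
  {d: True, n: False, h: False, c: False}
  {d: True, n: True, c: True, h: False}
  {d: True, n: True, h: False, c: False}
  {c: True, h: True, d: False, n: False}
  {h: True, d: False, c: False, n: False}
  {n: True, h: True, c: True, d: False}
  {n: True, h: True, d: False, c: False}
  {c: True, h: True, d: True, n: False}
  {h: True, d: True, n: False, c: False}
  {n: True, h: True, d: True, c: True}


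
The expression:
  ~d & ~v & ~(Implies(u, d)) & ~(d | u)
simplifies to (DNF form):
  False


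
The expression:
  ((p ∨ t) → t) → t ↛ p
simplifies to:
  (p ∧ ¬t) ∨ (t ∧ ¬p)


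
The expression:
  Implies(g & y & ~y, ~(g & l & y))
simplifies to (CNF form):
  True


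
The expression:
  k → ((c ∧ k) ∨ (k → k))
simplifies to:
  True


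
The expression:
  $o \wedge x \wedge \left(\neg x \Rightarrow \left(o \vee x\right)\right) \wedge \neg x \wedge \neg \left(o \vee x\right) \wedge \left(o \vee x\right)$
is never true.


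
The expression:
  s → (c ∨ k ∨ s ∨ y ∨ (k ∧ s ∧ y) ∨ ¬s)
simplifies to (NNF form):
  True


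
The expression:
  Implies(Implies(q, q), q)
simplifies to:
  q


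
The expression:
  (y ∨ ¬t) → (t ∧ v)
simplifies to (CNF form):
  t ∧ (v ∨ ¬y)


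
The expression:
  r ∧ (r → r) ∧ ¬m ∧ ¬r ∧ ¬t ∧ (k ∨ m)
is never true.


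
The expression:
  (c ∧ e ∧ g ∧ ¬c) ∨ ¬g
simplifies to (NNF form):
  ¬g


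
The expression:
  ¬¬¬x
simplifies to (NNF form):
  ¬x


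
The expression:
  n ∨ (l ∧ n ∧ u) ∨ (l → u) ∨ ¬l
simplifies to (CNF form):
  n ∨ u ∨ ¬l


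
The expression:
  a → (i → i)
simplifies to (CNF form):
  True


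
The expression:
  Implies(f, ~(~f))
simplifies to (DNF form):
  True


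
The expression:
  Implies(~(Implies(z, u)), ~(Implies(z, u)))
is always true.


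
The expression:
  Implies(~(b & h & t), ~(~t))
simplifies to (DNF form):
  t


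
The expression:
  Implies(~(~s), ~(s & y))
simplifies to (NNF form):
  ~s | ~y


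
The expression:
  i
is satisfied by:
  {i: True}


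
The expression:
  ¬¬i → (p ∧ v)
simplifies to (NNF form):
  (p ∧ v) ∨ ¬i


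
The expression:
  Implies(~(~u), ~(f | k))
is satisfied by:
  {k: False, u: False, f: False}
  {f: True, k: False, u: False}
  {k: True, f: False, u: False}
  {f: True, k: True, u: False}
  {u: True, f: False, k: False}


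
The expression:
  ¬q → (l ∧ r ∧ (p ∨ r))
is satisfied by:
  {q: True, l: True, r: True}
  {q: True, l: True, r: False}
  {q: True, r: True, l: False}
  {q: True, r: False, l: False}
  {l: True, r: True, q: False}


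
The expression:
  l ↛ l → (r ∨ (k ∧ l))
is always true.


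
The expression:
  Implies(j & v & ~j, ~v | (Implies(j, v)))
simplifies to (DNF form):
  True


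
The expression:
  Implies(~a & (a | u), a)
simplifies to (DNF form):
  a | ~u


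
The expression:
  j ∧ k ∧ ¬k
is never true.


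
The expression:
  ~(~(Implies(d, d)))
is always true.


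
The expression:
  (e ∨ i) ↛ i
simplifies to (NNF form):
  e ∧ ¬i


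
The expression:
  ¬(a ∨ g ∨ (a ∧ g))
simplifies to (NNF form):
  ¬a ∧ ¬g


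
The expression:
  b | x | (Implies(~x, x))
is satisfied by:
  {b: True, x: True}
  {b: True, x: False}
  {x: True, b: False}


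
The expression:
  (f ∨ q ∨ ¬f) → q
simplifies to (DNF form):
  q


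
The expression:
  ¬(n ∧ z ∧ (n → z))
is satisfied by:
  {z: False, n: False}
  {n: True, z: False}
  {z: True, n: False}


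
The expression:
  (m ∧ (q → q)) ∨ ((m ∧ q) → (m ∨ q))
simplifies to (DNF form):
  True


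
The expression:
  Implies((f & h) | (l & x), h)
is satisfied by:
  {h: True, l: False, x: False}
  {l: False, x: False, h: False}
  {x: True, h: True, l: False}
  {x: True, l: False, h: False}
  {h: True, l: True, x: False}
  {l: True, h: False, x: False}
  {x: True, l: True, h: True}


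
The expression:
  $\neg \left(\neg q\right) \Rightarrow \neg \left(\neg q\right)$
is always true.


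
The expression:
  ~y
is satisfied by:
  {y: False}


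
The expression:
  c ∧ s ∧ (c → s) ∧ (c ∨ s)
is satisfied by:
  {c: True, s: True}


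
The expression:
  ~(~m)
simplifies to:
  m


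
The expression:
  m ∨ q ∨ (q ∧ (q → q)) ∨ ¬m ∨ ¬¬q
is always true.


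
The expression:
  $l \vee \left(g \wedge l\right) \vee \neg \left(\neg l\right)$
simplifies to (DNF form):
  $l$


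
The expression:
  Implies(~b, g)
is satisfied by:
  {b: True, g: True}
  {b: True, g: False}
  {g: True, b: False}


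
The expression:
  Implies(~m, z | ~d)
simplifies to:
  m | z | ~d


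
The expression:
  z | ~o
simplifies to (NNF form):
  z | ~o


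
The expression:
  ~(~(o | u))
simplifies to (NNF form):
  o | u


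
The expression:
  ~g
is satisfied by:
  {g: False}


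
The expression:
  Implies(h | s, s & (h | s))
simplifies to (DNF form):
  s | ~h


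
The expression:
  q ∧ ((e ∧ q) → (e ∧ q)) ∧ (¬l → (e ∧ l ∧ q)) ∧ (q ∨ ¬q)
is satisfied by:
  {q: True, l: True}


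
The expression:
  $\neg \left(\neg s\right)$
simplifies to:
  $s$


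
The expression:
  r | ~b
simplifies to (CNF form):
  r | ~b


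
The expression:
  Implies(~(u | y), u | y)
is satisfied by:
  {y: True, u: True}
  {y: True, u: False}
  {u: True, y: False}


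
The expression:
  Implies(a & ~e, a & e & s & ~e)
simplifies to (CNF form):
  e | ~a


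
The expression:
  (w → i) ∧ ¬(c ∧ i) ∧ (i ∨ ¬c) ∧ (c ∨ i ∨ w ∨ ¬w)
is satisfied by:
  {i: True, c: False, w: False}
  {c: False, w: False, i: False}
  {i: True, w: True, c: False}


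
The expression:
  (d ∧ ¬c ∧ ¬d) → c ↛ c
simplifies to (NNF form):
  True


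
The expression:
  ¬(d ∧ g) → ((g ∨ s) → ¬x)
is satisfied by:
  {d: True, g: False, x: False, s: False}
  {d: False, g: False, x: False, s: False}
  {s: True, d: True, g: False, x: False}
  {s: True, d: False, g: False, x: False}
  {d: True, g: True, s: False, x: False}
  {g: True, s: False, x: False, d: False}
  {s: True, d: True, g: True, x: False}
  {s: True, g: True, d: False, x: False}
  {d: True, x: True, s: False, g: False}
  {x: True, s: False, g: False, d: False}
  {d: True, x: True, g: True, s: False}
  {s: True, d: True, x: True, g: True}


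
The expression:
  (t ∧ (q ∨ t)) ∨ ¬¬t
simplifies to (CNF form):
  t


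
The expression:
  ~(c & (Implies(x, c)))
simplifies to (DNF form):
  ~c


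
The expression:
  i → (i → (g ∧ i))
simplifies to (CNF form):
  g ∨ ¬i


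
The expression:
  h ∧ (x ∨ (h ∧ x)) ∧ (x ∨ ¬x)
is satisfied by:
  {h: True, x: True}


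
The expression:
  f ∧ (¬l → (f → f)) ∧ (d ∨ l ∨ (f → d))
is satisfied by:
  {f: True, d: True, l: True}
  {f: True, d: True, l: False}
  {f: True, l: True, d: False}


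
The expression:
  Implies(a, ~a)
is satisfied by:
  {a: False}


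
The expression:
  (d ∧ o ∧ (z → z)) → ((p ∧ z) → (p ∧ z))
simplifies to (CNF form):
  True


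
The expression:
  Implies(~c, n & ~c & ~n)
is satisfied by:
  {c: True}


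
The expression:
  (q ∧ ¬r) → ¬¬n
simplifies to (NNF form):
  n ∨ r ∨ ¬q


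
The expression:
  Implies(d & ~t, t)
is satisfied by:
  {t: True, d: False}
  {d: False, t: False}
  {d: True, t: True}


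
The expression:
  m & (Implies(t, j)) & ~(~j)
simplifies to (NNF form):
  j & m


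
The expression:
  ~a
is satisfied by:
  {a: False}


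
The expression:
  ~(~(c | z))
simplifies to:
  c | z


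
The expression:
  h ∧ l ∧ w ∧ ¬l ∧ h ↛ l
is never true.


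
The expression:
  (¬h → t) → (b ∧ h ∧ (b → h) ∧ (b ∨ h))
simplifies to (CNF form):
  (b ∨ ¬h) ∧ (b ∨ ¬t) ∧ (h ∨ ¬h) ∧ (h ∨ ¬t)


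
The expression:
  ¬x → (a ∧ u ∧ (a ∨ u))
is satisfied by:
  {a: True, x: True, u: True}
  {a: True, x: True, u: False}
  {x: True, u: True, a: False}
  {x: True, u: False, a: False}
  {a: True, u: True, x: False}


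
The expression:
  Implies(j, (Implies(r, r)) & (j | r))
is always true.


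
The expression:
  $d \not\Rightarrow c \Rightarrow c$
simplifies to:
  $c \vee \neg d$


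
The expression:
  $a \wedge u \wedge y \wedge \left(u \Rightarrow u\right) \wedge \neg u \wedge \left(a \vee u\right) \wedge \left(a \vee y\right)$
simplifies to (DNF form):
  $\text{False}$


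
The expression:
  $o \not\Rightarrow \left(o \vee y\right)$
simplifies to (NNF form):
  $\text{False}$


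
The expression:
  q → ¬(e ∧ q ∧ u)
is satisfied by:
  {u: False, e: False, q: False}
  {q: True, u: False, e: False}
  {e: True, u: False, q: False}
  {q: True, e: True, u: False}
  {u: True, q: False, e: False}
  {q: True, u: True, e: False}
  {e: True, u: True, q: False}


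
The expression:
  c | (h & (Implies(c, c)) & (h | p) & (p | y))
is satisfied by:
  {p: True, c: True, h: True, y: True}
  {p: True, c: True, h: True, y: False}
  {c: True, h: True, y: True, p: False}
  {c: True, h: True, y: False, p: False}
  {p: True, c: True, y: True, h: False}
  {p: True, c: True, y: False, h: False}
  {c: True, y: True, h: False, p: False}
  {c: True, y: False, h: False, p: False}
  {p: True, h: True, y: True, c: False}
  {p: True, h: True, y: False, c: False}
  {h: True, y: True, c: False, p: False}


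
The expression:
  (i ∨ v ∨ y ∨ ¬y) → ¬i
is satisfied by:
  {i: False}


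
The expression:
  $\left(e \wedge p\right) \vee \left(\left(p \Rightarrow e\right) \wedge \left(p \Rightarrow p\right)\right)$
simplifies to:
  $e \vee \neg p$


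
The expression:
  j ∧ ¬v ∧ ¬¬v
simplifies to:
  False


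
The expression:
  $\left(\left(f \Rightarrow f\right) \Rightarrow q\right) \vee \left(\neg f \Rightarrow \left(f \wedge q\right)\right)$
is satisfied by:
  {q: True, f: True}
  {q: True, f: False}
  {f: True, q: False}


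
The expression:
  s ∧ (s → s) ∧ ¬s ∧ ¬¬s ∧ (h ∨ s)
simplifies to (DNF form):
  False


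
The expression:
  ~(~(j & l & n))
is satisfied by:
  {j: True, n: True, l: True}


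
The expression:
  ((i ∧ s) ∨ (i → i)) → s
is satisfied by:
  {s: True}


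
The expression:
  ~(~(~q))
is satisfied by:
  {q: False}


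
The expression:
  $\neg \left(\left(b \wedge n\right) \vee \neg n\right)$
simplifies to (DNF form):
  $n \wedge \neg b$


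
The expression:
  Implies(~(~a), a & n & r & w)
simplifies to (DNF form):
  ~a | (n & r & w)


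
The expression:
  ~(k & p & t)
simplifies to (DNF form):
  ~k | ~p | ~t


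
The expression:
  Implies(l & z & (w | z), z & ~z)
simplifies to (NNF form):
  ~l | ~z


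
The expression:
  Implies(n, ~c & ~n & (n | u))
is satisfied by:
  {n: False}


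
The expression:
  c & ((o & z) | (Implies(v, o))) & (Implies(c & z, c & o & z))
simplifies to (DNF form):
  (c & o) | (c & o & ~v) | (c & o & ~z) | (c & ~v & ~z)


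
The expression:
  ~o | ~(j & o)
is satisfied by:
  {o: False, j: False}
  {j: True, o: False}
  {o: True, j: False}


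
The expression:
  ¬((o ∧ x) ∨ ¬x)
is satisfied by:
  {x: True, o: False}


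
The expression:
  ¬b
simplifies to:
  ¬b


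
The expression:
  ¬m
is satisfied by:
  {m: False}


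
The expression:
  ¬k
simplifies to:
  ¬k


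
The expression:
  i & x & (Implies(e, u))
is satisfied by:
  {i: True, u: True, x: True, e: False}
  {i: True, x: True, e: False, u: False}
  {i: True, u: True, e: True, x: True}


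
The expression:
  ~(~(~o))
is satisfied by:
  {o: False}


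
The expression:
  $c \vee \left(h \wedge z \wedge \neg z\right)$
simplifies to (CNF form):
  $c$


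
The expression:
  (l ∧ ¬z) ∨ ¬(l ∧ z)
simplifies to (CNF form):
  ¬l ∨ ¬z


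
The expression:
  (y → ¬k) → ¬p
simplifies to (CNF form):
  (k ∨ ¬p) ∧ (y ∨ ¬p)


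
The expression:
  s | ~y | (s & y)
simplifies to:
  s | ~y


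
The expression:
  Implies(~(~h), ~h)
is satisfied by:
  {h: False}


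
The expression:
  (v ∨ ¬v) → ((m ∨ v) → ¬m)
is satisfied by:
  {m: False}


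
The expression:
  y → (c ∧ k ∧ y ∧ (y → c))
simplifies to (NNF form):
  (c ∧ k) ∨ ¬y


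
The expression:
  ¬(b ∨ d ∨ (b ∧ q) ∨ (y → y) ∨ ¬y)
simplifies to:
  False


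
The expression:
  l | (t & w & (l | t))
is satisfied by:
  {l: True, w: True, t: True}
  {l: True, w: True, t: False}
  {l: True, t: True, w: False}
  {l: True, t: False, w: False}
  {w: True, t: True, l: False}


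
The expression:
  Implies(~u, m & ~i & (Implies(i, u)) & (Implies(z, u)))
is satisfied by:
  {u: True, m: True, z: False, i: False}
  {u: True, m: False, z: False, i: False}
  {i: True, u: True, m: True, z: False}
  {i: True, u: True, m: False, z: False}
  {u: True, z: True, m: True, i: False}
  {u: True, z: True, m: False, i: False}
  {u: True, z: True, i: True, m: True}
  {u: True, z: True, i: True, m: False}
  {m: True, u: False, z: False, i: False}


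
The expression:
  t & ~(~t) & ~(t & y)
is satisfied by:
  {t: True, y: False}


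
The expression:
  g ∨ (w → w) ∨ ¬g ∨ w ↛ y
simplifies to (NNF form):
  True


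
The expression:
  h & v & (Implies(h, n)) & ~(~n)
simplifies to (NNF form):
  h & n & v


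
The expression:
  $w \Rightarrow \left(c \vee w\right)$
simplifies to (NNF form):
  $\text{True}$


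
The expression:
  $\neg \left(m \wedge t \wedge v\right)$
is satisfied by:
  {m: False, t: False, v: False}
  {v: True, m: False, t: False}
  {t: True, m: False, v: False}
  {v: True, t: True, m: False}
  {m: True, v: False, t: False}
  {v: True, m: True, t: False}
  {t: True, m: True, v: False}


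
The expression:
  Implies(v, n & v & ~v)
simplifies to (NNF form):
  ~v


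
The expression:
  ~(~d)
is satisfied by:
  {d: True}


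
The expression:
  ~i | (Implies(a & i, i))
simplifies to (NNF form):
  True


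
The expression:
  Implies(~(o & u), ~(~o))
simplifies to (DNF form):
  o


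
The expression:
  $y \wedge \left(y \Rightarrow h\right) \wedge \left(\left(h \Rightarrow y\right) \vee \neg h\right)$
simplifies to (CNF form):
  $h \wedge y$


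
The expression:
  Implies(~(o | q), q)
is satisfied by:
  {q: True, o: True}
  {q: True, o: False}
  {o: True, q: False}


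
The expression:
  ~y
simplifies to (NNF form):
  ~y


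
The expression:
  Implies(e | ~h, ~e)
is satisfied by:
  {e: False}


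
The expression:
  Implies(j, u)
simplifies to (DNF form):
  u | ~j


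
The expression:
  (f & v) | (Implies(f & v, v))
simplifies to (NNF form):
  True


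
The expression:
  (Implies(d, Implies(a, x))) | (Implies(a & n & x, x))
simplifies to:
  True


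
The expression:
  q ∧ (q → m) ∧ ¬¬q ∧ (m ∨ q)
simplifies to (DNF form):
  m ∧ q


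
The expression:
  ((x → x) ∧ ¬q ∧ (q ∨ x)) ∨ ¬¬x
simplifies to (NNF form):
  x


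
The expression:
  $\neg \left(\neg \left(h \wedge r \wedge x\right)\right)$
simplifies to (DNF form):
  $h \wedge r \wedge x$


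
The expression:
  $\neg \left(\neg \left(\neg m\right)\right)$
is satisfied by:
  {m: False}


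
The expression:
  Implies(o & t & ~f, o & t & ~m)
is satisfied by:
  {f: True, m: False, t: False, o: False}
  {f: False, m: False, t: False, o: False}
  {o: True, f: True, m: False, t: False}
  {o: True, f: False, m: False, t: False}
  {t: True, f: True, m: False, o: False}
  {t: True, f: False, m: False, o: False}
  {o: True, t: True, f: True, m: False}
  {o: True, t: True, f: False, m: False}
  {m: True, f: True, o: False, t: False}
  {m: True, f: False, o: False, t: False}
  {o: True, m: True, f: True, t: False}
  {o: True, m: True, f: False, t: False}
  {t: True, m: True, f: True, o: False}
  {t: True, m: True, f: False, o: False}
  {t: True, m: True, o: True, f: True}


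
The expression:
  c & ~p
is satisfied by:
  {c: True, p: False}


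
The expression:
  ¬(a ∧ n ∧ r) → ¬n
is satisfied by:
  {a: True, r: True, n: False}
  {a: True, r: False, n: False}
  {r: True, a: False, n: False}
  {a: False, r: False, n: False}
  {a: True, n: True, r: True}


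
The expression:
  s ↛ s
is never true.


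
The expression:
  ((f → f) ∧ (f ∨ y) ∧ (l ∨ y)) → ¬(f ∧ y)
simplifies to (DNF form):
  ¬f ∨ ¬y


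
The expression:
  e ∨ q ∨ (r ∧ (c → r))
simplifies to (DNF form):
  e ∨ q ∨ r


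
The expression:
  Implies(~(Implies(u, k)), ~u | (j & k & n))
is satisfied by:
  {k: True, u: False}
  {u: False, k: False}
  {u: True, k: True}


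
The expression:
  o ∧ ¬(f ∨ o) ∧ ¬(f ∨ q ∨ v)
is never true.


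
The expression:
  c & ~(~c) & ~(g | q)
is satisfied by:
  {c: True, q: False, g: False}


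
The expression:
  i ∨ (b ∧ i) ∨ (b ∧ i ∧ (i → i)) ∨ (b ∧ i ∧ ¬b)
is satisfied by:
  {i: True}


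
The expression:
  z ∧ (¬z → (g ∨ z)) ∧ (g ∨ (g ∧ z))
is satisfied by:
  {z: True, g: True}


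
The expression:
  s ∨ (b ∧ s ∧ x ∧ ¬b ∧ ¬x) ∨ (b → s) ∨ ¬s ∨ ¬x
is always true.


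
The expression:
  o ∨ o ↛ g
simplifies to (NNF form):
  o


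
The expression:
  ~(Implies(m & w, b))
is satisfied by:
  {m: True, w: True, b: False}


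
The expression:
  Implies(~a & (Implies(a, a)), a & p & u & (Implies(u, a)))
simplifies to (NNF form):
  a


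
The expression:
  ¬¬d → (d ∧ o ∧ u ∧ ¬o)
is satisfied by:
  {d: False}


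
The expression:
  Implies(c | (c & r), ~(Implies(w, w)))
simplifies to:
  ~c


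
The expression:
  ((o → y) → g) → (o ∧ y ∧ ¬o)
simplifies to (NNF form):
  ¬g ∧ (y ∨ ¬o)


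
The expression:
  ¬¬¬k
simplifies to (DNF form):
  ¬k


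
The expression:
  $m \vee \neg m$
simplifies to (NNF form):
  $\text{True}$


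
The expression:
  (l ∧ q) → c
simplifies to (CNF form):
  c ∨ ¬l ∨ ¬q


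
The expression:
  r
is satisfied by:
  {r: True}


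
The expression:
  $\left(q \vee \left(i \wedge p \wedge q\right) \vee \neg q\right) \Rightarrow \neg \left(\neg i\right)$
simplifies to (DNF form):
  $i$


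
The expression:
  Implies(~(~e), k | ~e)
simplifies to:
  k | ~e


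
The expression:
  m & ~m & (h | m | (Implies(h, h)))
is never true.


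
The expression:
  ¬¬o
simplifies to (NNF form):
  o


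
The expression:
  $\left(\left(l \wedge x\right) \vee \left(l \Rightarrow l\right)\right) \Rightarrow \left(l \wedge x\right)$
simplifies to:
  $l \wedge x$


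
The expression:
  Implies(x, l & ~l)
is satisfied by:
  {x: False}


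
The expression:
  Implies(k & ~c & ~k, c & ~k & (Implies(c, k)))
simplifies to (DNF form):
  True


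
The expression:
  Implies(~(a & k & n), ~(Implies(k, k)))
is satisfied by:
  {a: True, n: True, k: True}


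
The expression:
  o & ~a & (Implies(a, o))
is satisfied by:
  {o: True, a: False}


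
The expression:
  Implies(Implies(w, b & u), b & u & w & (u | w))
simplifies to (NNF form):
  w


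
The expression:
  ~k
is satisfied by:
  {k: False}


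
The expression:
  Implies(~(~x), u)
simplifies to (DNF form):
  u | ~x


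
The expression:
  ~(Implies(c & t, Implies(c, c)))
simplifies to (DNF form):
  False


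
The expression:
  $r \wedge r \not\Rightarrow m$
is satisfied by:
  {r: True, m: False}


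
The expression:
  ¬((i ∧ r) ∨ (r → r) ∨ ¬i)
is never true.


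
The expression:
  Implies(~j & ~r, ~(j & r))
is always true.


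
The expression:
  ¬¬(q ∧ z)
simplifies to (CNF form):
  q ∧ z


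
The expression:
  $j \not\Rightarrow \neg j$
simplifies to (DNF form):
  $j$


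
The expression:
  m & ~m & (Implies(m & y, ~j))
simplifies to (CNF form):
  False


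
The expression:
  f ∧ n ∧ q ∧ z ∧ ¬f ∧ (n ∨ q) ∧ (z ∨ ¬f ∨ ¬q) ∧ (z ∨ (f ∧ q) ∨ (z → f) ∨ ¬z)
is never true.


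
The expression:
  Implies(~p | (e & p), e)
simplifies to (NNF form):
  e | p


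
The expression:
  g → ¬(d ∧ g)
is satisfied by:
  {g: False, d: False}
  {d: True, g: False}
  {g: True, d: False}


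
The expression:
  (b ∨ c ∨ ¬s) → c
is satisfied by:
  {c: True, s: True, b: False}
  {c: True, b: False, s: False}
  {c: True, s: True, b: True}
  {c: True, b: True, s: False}
  {s: True, b: False, c: False}


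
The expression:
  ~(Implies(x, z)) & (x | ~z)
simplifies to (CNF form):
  x & ~z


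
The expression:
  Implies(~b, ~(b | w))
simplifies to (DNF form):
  b | ~w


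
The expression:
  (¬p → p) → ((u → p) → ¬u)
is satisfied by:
  {p: False, u: False}
  {u: True, p: False}
  {p: True, u: False}


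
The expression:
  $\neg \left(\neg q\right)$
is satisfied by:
  {q: True}


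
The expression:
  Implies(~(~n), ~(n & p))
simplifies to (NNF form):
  ~n | ~p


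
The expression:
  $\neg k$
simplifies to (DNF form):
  $\neg k$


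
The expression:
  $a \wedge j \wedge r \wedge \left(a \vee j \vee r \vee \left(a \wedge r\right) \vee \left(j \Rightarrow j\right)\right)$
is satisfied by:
  {r: True, j: True, a: True}


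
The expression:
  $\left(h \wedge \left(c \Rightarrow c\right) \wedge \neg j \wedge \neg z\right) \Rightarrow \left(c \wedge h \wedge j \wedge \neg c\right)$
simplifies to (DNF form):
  $j \vee z \vee \neg h$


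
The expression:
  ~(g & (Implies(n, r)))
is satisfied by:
  {n: True, r: False, g: False}
  {r: False, g: False, n: False}
  {n: True, r: True, g: False}
  {r: True, n: False, g: False}
  {g: True, n: True, r: False}


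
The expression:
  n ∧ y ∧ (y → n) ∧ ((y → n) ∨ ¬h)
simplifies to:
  n ∧ y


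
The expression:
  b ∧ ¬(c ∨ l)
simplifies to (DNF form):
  b ∧ ¬c ∧ ¬l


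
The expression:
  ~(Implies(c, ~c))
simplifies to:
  c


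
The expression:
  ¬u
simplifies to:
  ¬u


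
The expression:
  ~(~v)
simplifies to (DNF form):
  v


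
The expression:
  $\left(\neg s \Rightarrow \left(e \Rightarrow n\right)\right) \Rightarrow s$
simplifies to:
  $s \vee \left(e \wedge \neg n\right)$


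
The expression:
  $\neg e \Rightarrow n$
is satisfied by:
  {n: True, e: True}
  {n: True, e: False}
  {e: True, n: False}


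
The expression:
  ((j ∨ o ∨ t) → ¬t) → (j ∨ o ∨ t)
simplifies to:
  j ∨ o ∨ t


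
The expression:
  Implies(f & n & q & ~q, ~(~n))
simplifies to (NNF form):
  True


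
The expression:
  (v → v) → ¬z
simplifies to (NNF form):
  ¬z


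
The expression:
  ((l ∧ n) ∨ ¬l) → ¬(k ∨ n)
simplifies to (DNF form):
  (l ∧ ¬n) ∨ (¬k ∧ ¬n)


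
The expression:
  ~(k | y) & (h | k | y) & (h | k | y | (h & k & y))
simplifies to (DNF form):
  h & ~k & ~y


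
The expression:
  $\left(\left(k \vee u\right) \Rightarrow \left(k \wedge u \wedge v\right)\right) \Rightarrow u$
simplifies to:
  $k \vee u$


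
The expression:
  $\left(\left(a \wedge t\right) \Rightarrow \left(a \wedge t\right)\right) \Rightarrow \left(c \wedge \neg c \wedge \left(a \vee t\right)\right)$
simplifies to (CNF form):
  $\text{False}$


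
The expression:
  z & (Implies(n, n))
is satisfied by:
  {z: True}


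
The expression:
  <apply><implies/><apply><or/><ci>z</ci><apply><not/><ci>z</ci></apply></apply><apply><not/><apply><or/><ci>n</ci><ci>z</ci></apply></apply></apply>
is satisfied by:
  {n: False, z: False}


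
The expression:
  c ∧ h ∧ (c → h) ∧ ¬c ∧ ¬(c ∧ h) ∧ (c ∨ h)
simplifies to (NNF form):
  False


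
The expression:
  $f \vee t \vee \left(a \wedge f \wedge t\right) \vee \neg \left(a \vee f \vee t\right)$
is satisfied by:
  {t: True, f: True, a: False}
  {t: True, f: False, a: False}
  {f: True, t: False, a: False}
  {t: False, f: False, a: False}
  {a: True, t: True, f: True}
  {a: True, t: True, f: False}
  {a: True, f: True, t: False}


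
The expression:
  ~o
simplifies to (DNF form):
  ~o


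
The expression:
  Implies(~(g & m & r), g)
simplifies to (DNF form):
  g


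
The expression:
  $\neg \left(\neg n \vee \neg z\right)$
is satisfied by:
  {z: True, n: True}


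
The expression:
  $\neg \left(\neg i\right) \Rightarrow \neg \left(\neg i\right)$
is always true.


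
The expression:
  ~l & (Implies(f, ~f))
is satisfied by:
  {l: False, f: False}


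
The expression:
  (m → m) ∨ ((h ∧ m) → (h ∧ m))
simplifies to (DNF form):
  True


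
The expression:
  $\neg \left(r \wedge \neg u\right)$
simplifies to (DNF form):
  $u \vee \neg r$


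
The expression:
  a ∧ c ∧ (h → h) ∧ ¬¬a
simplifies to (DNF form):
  a ∧ c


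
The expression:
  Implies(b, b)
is always true.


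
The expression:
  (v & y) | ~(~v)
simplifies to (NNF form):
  v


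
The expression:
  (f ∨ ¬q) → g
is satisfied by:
  {g: True, q: True, f: False}
  {g: True, q: False, f: False}
  {f: True, g: True, q: True}
  {f: True, g: True, q: False}
  {q: True, f: False, g: False}


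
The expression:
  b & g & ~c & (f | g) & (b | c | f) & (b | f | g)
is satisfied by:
  {b: True, g: True, c: False}


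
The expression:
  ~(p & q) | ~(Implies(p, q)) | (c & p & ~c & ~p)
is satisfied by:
  {p: False, q: False}
  {q: True, p: False}
  {p: True, q: False}


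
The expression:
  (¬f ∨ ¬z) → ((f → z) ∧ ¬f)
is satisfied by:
  {z: True, f: False}
  {f: False, z: False}
  {f: True, z: True}


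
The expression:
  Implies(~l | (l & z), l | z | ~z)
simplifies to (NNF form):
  True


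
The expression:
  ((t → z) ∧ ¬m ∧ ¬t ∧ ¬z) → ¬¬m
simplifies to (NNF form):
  m ∨ t ∨ z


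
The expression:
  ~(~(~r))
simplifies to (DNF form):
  ~r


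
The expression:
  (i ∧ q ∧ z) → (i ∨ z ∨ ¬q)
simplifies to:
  True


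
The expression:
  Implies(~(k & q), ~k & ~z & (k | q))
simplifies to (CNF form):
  q & (k | ~z)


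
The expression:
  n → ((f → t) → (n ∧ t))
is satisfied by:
  {t: True, f: True, n: False}
  {t: True, f: False, n: False}
  {f: True, t: False, n: False}
  {t: False, f: False, n: False}
  {n: True, t: True, f: True}
  {n: True, t: True, f: False}
  {n: True, f: True, t: False}


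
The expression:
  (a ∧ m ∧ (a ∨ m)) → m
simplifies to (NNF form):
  True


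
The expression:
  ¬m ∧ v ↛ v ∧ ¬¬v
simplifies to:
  False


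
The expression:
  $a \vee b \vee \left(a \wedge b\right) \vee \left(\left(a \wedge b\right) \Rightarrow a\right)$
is always true.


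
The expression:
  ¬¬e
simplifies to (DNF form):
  e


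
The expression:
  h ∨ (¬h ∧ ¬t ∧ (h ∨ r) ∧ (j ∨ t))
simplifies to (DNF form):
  h ∨ (j ∧ r ∧ ¬t)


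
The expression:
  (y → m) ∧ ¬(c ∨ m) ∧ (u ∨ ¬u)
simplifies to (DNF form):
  ¬c ∧ ¬m ∧ ¬y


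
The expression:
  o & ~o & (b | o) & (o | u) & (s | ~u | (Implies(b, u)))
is never true.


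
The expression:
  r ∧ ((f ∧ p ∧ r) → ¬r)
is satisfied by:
  {r: True, p: False, f: False}
  {r: True, f: True, p: False}
  {r: True, p: True, f: False}


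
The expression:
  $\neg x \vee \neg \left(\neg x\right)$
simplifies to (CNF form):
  $\text{True}$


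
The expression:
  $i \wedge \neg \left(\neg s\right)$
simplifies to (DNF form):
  $i \wedge s$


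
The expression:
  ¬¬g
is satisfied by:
  {g: True}


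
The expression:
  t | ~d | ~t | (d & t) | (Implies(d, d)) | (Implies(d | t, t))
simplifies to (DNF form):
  True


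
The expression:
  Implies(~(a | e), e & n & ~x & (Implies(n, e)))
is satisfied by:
  {a: True, e: True}
  {a: True, e: False}
  {e: True, a: False}


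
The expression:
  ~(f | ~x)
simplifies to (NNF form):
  x & ~f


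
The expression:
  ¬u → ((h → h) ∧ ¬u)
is always true.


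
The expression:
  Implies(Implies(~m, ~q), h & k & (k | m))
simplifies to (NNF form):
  (h | q) & (k | q) & (h | ~m) & (k | ~m)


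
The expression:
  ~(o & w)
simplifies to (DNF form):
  ~o | ~w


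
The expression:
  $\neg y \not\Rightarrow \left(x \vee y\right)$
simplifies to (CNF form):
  $\neg x \wedge \neg y$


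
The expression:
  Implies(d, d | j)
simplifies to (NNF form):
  True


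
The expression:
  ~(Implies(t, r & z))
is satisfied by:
  {t: True, z: False, r: False}
  {t: True, r: True, z: False}
  {t: True, z: True, r: False}


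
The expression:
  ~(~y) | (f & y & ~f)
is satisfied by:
  {y: True}


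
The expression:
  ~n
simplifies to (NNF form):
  ~n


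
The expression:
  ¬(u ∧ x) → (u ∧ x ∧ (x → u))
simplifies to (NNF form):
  u ∧ x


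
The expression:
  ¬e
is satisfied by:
  {e: False}


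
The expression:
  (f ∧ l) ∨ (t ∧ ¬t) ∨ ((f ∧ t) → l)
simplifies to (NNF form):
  l ∨ ¬f ∨ ¬t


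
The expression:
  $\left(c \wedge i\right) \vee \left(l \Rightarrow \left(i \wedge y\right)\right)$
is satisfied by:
  {i: True, y: True, c: True, l: False}
  {i: True, y: True, c: False, l: False}
  {i: True, c: True, y: False, l: False}
  {i: True, c: False, y: False, l: False}
  {y: True, c: True, i: False, l: False}
  {y: True, i: False, c: False, l: False}
  {y: False, c: True, i: False, l: False}
  {y: False, i: False, c: False, l: False}
  {i: True, l: True, y: True, c: True}
  {i: True, l: True, y: True, c: False}
  {i: True, l: True, c: True, y: False}


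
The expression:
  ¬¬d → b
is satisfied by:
  {b: True, d: False}
  {d: False, b: False}
  {d: True, b: True}


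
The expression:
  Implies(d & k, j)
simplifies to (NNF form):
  j | ~d | ~k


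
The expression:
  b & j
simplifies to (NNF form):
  b & j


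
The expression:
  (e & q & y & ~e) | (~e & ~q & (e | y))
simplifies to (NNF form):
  y & ~e & ~q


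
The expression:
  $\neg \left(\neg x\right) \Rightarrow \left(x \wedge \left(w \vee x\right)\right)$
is always true.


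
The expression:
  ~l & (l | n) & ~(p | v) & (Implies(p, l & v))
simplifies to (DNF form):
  n & ~l & ~p & ~v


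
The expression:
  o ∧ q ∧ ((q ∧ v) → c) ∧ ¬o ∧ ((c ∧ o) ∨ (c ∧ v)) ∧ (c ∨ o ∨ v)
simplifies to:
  False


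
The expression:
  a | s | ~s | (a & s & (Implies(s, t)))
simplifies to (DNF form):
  True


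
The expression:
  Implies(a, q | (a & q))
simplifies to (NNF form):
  q | ~a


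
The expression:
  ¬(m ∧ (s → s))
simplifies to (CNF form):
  ¬m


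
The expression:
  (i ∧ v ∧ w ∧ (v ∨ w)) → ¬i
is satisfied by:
  {w: False, v: False, i: False}
  {i: True, w: False, v: False}
  {v: True, w: False, i: False}
  {i: True, v: True, w: False}
  {w: True, i: False, v: False}
  {i: True, w: True, v: False}
  {v: True, w: True, i: False}


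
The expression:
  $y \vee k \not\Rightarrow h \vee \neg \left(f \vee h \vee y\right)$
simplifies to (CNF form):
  $\left(y \vee \neg h\right) \wedge \left(k \vee y \vee \neg f\right) \wedge \left(k \vee y \vee \neg h\right) \wedge \left(y \vee \neg f \vee \neg h\right)$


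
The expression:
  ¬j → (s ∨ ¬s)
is always true.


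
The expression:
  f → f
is always true.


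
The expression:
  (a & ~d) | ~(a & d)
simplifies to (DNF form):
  ~a | ~d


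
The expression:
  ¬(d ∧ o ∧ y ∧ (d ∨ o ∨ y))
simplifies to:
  ¬d ∨ ¬o ∨ ¬y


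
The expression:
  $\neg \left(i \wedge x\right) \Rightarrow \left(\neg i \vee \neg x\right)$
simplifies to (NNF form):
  $\text{True}$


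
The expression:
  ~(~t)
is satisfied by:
  {t: True}


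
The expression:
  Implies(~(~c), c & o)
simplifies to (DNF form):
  o | ~c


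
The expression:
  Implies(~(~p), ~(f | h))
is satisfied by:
  {f: False, p: False, h: False}
  {h: True, f: False, p: False}
  {f: True, h: False, p: False}
  {h: True, f: True, p: False}
  {p: True, h: False, f: False}


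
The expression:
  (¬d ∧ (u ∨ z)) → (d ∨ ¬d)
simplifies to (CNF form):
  True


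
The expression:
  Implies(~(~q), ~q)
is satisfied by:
  {q: False}


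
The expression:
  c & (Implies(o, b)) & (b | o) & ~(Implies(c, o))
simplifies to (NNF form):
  b & c & ~o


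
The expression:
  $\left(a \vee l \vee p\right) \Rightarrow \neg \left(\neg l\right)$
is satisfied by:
  {l: True, a: False, p: False}
  {l: True, p: True, a: False}
  {l: True, a: True, p: False}
  {l: True, p: True, a: True}
  {p: False, a: False, l: False}


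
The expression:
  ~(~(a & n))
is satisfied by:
  {a: True, n: True}


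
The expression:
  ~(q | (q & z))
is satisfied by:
  {q: False}


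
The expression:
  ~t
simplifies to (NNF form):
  ~t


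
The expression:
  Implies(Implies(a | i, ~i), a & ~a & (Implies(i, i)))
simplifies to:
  i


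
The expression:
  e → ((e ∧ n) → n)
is always true.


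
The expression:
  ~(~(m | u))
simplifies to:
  m | u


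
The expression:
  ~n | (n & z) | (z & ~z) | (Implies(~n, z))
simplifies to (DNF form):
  True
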